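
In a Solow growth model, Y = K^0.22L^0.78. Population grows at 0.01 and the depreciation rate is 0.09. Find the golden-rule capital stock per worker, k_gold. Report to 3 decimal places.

Capital per worker breaks even when investment replaces (n + δ)·k; here n + δ = 0.1.
Setting f'(k) = n+δ gives 0.22·k^(0.22−1) = 0.1, hence k_gold = (0.22/0.1)^(1/0.78) ≈ 2.7479.

k_gold ≈ 2.748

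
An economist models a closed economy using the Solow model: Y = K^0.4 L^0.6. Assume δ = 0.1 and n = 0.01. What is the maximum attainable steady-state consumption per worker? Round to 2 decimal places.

n + δ = 0.01 + 0.1 = 0.11.
Setting f'(k) = n+δ gives 0.4·k^(0.4−1) = 0.11, hence k_gold = (0.4/0.11)^(1/0.6) ≈ 8.5990.
y_gold = 8.5990^0.4 ≈ 2.3647.
c_gold = y_gold − (n+δ)·k_gold = 2.3647 − 0.11·8.5990 ≈ 1.4188.

c_gold ≈ 1.42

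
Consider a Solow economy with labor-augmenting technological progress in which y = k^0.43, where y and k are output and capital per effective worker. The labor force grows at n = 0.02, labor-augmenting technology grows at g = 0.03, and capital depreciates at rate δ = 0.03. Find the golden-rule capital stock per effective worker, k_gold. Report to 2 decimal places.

The effective depreciation rate is n + g + δ = 0.02 + 0.03 + 0.03 = 0.08.
Maximizing c = f(k) − (n+g+δ)·k gives f'(k) = n+g+δ, i.e. 0.43·k^(0.43−1) = 0.08, so k_gold = (0.43/0.08)^(1/0.57) ≈ 19.1146.

k_gold ≈ 19.11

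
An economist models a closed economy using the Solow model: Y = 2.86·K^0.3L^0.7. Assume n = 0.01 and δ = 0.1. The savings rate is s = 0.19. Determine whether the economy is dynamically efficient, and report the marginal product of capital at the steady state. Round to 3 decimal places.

dynamically efficient; MPK ≈ 0.174

n + δ = 0.01 + 0.1 = 0.11.
Steady-state k*: s·A·k^0.3 = 0.11·k gives k* = (0.19·2.86/0.11)^(1/0.7) ≈ 9.7958.
MPK = 0.3·2.86·9.7958^(-0.7) ≈ 0.1737.
MPK > n+δ = 0.11, so the economy is dynamically efficient (under-saving).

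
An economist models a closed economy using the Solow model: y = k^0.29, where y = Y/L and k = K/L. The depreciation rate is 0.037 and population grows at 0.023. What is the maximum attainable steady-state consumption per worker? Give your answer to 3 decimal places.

c_gold ≈ 1.351

Capital per worker breaks even when investment replaces (n + δ)·k; here n + δ = 0.06.
Setting f'(k) = n+δ gives 0.29·k^(0.29−1) = 0.06, hence k_gold = (0.29/0.06)^(1/0.71) ≈ 9.1987.
y_gold = 9.1987^0.29 ≈ 1.9032.
c_gold = y_gold − (n+δ)·k_gold = 1.9032 − 0.06·9.1987 ≈ 1.3513.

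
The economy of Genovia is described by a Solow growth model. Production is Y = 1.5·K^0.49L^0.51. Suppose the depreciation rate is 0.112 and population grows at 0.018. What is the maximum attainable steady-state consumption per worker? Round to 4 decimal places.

Capital per worker breaks even when investment replaces (n + δ)·k; here n + δ = 0.13.
Setting f'(k) = n+δ gives 0.49·1.5·k^(0.49−1) = 0.13, hence k_gold = (0.49·1.5/0.13)^(1/0.51) ≈ 29.8665.
y_gold = 1.5·29.8665^0.49 ≈ 7.9238.
c_gold = y_gold − (n+δ)·k_gold = 7.9238 − 0.13·29.8665 ≈ 4.0411.

c_gold ≈ 4.0411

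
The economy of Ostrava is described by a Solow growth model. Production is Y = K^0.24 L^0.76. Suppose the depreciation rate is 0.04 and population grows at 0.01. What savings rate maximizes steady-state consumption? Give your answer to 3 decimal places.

n + δ = 0.01 + 0.04 = 0.05.
At the golden rule MPK = n+δ, and in any Cobb-Douglas steady state s = (n+δ)·k/y = MPK·k/y = capital's share 0.24.

s_gold = 0.240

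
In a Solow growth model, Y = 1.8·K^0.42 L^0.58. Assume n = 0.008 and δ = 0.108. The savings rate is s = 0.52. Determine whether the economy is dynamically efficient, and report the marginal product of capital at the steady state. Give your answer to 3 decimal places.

Capital per worker breaks even when investment replaces (n + δ)·k; here n + δ = 0.116.
Steady-state k*: s·A·k^0.42 = 0.116·k gives k* = (0.52·1.8/0.116)^(1/0.58) ≈ 36.5998.
MPK = 0.42·1.8·36.5998^(-0.58) ≈ 0.0937.
MPK < n+δ = 0.116, so the economy is dynamically inefficient (over-saving).

dynamically inefficient; MPK ≈ 0.094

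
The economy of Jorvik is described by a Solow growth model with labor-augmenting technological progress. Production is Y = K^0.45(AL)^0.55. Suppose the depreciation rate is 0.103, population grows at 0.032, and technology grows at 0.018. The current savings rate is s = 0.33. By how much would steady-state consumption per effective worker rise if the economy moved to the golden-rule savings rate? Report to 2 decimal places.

Break-even investment rate: n + g + δ = 0.032 + 0.018 + 0.103 = 0.153.
Current steady state (s = 0.33): k* = (0.33/0.153)^(1/0.55) ≈ 4.0453, y* = 4.0453^0.45 ≈ 1.8755, c* = (1−0.33)·1.8755 ≈ 1.2566.
Maximizing c = f(k) − (n+g+δ)·k gives f'(k) = n+g+δ, i.e. 0.45·k^(0.45−1) = 0.153, so k_gold = (0.45/0.153)^(1/0.55) ≈ 7.1098.
y_gold = 7.1098^0.45 ≈ 2.4173, c_gold = y_gold − 0.153·k_gold ≈ 1.3295.
Gain: Δc = 1.3295 − 1.2566 ≈ 0.0729.

Δc ≈ 0.07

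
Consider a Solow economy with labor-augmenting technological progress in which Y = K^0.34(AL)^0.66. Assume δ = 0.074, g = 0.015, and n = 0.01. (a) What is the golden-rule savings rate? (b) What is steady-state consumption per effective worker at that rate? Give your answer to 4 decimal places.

(a) s_gold = 0.3400; (b) c_gold ≈ 1.2462

n + g + δ = 0.01 + 0.015 + 0.074 = 0.099.
For Cobb-Douglas, s_gold equals capital's share: s_gold = 0.34.
Golden rule sets MPK = n+g+δ: 0.34·k^(0.34−1) = 0.099, so k_gold = (0.34/0.099)^(1/0.66) ≈ 6.4846.
y_gold = 6.4846^0.34 ≈ 1.8882; c_gold = (1−0.34)·y_gold ≈ 1.2462.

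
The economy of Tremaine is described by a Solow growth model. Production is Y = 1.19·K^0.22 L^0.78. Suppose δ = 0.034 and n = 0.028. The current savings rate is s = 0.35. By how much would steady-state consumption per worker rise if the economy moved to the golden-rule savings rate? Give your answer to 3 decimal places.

Δc ≈ 0.070

Capital per worker breaks even when investment replaces (n + δ)·k; here n + δ = 0.062.
Current steady state (s = 0.35): k* = (0.35·1.19/0.062)^(1/0.78) ≈ 11.4959, y* = 1.19·11.4959^0.22 ≈ 2.0364, c* = (1−0.35)·2.0364 ≈ 1.3237.
At the golden rule the marginal product of capital equals n+δ: 0.22·1.19·k^(0.22−1) = 0.062. Solving, k_gold = (0.22·1.19/0.062)^(1/0.78) ≈ 6.3390.
y_gold = 1.19·6.3390^0.22 ≈ 1.7865, c_gold = y_gold − 0.062·k_gold ≈ 1.3934.
Gain: Δc = 1.3934 − 1.3237 ≈ 0.0698.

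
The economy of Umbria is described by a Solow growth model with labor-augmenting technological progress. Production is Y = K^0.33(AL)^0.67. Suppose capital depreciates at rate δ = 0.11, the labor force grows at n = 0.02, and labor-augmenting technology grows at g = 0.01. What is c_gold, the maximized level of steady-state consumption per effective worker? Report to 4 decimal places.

Capital per effective worker breaks even when investment replaces (n + g + δ)·k; here n + g + δ = 0.14.
Setting f'(k) = n+g+δ gives 0.33·k^(0.33−1) = 0.14, hence k_gold = (0.33/0.14)^(1/0.67) ≈ 3.5958.
y_gold = 3.5958^0.33 ≈ 1.5255.
c_gold = y_gold − (n+g+δ)·k_gold = 1.5255 − 0.14·3.5958 ≈ 1.0221.

c_gold ≈ 1.0221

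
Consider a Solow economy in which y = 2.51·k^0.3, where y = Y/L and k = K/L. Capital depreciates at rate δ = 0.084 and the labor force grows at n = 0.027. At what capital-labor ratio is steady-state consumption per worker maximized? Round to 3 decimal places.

Capital per worker breaks even when investment replaces (n + δ)·k; here n + δ = 0.111.
At the golden rule the marginal product of capital equals n+δ: 0.3·2.51·k^(0.3−1) = 0.111. Solving, k_gold = (0.3·2.51/0.111)^(1/0.7) ≈ 15.4105.

k_gold ≈ 15.411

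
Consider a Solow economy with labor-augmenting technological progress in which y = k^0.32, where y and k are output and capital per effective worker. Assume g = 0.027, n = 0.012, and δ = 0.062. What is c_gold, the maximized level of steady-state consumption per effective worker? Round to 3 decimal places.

Capital per effective worker breaks even when investment replaces (n + g + δ)·k; here n + g + δ = 0.101.
Golden rule sets MPK = n+g+δ: 0.32·k^(0.32−1) = 0.101, so k_gold = (0.32/0.101)^(1/0.68) ≈ 5.4515.
y_gold = 5.4515^0.32 ≈ 1.7206.
c_gold = y_gold − (n+g+δ)·k_gold = 1.7206 − 0.101·5.4515 ≈ 1.1700.

c_gold ≈ 1.170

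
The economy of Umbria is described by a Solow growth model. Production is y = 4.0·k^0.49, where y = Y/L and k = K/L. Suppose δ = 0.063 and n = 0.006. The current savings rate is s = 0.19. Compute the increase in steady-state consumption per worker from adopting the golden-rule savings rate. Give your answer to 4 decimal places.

n + δ = 0.006 + 0.063 = 0.069.
Current steady state (s = 0.19): k* = (0.19·4.0/0.069)^(1/0.51) ≈ 110.4251, y* = 4.0·110.4251^0.49 ≈ 40.1017, c* = (1−0.19)·40.1017 ≈ 32.4824.
Maximizing c = f(k) − (n+δ)·k gives f'(k) = n+δ, i.e. 0.49·4.0·k^(0.49−1) = 0.069, so k_gold = (0.49·4.0/0.069)^(1/0.51) ≈ 707.6485.
y_gold = 4.0·707.6485^0.49 ≈ 99.6485, c_gold = y_gold − 0.069·k_gold ≈ 50.8207.
Gain: Δc = 50.8207 − 32.4824 ≈ 18.3383.

Δc ≈ 18.3383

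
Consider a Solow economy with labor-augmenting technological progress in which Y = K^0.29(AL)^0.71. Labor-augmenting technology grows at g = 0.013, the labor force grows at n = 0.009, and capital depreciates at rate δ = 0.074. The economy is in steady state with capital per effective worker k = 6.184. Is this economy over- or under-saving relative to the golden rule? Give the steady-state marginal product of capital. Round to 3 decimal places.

Break-even investment rate: n + g + δ = 0.009 + 0.013 + 0.074 = 0.096.
MPK = 0.29·k^(0.29−1) = 0.29·6.184^(-0.71) ≈ 0.0795.
MPK < 0.096, so the economy is dynamically inefficient (over-saving).

over-saving; MPK ≈ 0.080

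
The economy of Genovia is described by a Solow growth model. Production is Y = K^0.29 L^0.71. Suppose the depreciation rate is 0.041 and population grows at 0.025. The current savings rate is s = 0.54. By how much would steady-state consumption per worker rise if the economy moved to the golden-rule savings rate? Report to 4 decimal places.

n + δ = 0.025 + 0.041 = 0.066.
Current steady state (s = 0.54): k* = (0.54/0.066)^(1/0.71) ≈ 19.3065, y* = 19.3065^0.29 ≈ 2.3597, c* = (1−0.54)·2.3597 ≈ 1.0855.
Setting f'(k) = n+δ gives 0.29·k^(0.29−1) = 0.066, hence k_gold = (0.29/0.066)^(1/0.71) ≈ 8.0432.
y_gold = 8.0432^0.29 ≈ 1.8305, c_gold = y_gold − 0.066·k_gold ≈ 1.2997.
Gain: Δc = 1.2997 − 1.0855 ≈ 0.2142.

Δc ≈ 0.2142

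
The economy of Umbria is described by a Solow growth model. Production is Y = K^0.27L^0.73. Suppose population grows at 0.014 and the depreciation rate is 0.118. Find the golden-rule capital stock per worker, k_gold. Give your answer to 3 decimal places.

Capital per worker breaks even when investment replaces (n + δ)·k; here n + δ = 0.132.
At the golden rule the marginal product of capital equals n+δ: 0.27·k^(0.27−1) = 0.132. Solving, k_gold = (0.27/0.132)^(1/0.73) ≈ 2.6653.

k_gold ≈ 2.665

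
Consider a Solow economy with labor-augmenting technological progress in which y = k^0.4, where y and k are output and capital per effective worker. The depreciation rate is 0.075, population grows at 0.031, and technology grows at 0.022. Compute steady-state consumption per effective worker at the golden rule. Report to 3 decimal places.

n + g + δ = 0.031 + 0.022 + 0.075 = 0.128.
Golden rule sets MPK = n+g+δ: 0.4·k^(0.4−1) = 0.128, so k_gold = (0.4/0.128)^(1/0.6) ≈ 6.6796.
y_gold = 6.6796^0.4 ≈ 2.1375.
c_gold = y_gold − (n+g+δ)·k_gold = 2.1375 − 0.128·6.6796 ≈ 1.2825.

c_gold ≈ 1.282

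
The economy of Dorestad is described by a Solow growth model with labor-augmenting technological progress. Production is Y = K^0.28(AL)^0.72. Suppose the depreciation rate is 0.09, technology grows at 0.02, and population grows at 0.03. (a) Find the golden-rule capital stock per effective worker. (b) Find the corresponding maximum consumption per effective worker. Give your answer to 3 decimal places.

Break-even investment rate: n + g + δ = 0.03 + 0.02 + 0.09 = 0.14.
Golden rule sets MPK = n+g+δ: 0.28·k^(0.28−1) = 0.14, so k_gold = (0.28/0.14)^(1/0.72) ≈ 2.6188.
y_gold = 2.6188^0.28 ≈ 1.3094; c_gold = y_gold − 0.14·k_gold ≈ 0.9428.

(a) k_gold ≈ 2.619; (b) c_gold ≈ 0.943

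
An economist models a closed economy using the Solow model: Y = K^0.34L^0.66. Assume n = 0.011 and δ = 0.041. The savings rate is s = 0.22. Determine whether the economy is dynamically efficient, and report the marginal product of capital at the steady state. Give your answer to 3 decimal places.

Break-even investment rate: n + δ = 0.011 + 0.041 = 0.052.
Steady-state k*: s·k^0.34 = 0.052·k gives k* = (0.22/0.052)^(1/0.66) ≈ 8.8945.
MPK = 0.34·8.8945^(-0.66) ≈ 0.0804.
MPK > n+δ = 0.052, so the economy is dynamically efficient (under-saving).

dynamically efficient; MPK ≈ 0.080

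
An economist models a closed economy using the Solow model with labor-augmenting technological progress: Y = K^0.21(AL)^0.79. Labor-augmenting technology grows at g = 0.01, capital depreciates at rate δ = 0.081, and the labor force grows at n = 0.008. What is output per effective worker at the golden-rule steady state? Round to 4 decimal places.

y_gold ≈ 1.2213

n + g + δ = 0.008 + 0.01 + 0.081 = 0.099.
At the golden rule the marginal product of capital equals n+g+δ: 0.21·k^(0.21−1) = 0.099. Solving, k_gold = (0.21/0.099)^(1/0.79) ≈ 2.5906.
Output: y_gold = k_gold^0.21 = 2.5906^0.21 ≈ 1.2213.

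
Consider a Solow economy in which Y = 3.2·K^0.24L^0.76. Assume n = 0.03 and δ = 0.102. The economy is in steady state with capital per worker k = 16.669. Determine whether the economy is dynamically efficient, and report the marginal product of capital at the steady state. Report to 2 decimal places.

Capital per worker breaks even when investment replaces (n + δ)·k; here n + δ = 0.132.
MPK = 0.24·3.2·k^(0.24−1) = 0.24·3.2·16.669^(-0.76) ≈ 0.0905.
MPK < 0.132, so the economy is dynamically inefficient (over-saving).

dynamically inefficient; MPK ≈ 0.09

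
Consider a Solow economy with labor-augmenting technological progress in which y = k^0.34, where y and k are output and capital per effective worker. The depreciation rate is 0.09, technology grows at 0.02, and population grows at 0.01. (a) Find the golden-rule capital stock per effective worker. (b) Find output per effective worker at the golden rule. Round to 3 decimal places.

(a) k_gold ≈ 4.845; (b) y_gold ≈ 1.710

Break-even investment rate: n + g + δ = 0.01 + 0.02 + 0.09 = 0.12.
At the golden rule the marginal product of capital equals n+g+δ: 0.34·k^(0.34−1) = 0.12. Solving, k_gold = (0.34/0.12)^(1/0.66) ≈ 4.8451.
y_gold = 4.8451^0.34 ≈ 1.7100.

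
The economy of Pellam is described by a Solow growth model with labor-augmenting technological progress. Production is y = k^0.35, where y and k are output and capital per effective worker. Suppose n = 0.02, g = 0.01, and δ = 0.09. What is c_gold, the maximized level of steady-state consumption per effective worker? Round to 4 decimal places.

c_gold ≈ 1.1567

n + g + δ = 0.02 + 0.01 + 0.09 = 0.12.
Golden rule sets MPK = n+g+δ: 0.35·k^(0.35−1) = 0.12, so k_gold = (0.35/0.12)^(1/0.65) ≈ 5.1905.
y_gold = 5.1905^0.35 ≈ 1.7796.
c_gold = y_gold − (n+g+δ)·k_gold = 1.7796 − 0.12·5.1905 ≈ 1.1567.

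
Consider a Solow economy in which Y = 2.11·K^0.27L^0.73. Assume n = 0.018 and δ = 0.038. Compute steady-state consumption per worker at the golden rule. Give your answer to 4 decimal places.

c_gold ≈ 3.6327

Break-even investment rate: n + δ = 0.018 + 0.038 = 0.056.
Golden rule sets MPK = n+δ: 0.27·2.11·k^(0.27−1) = 0.056, so k_gold = (0.27·2.11/0.056)^(1/0.73) ≈ 23.9927.
y_gold = 2.11·23.9927^0.27 ≈ 4.9763.
c_gold = y_gold − (n+δ)·k_gold = 4.9763 − 0.056·23.9927 ≈ 3.6327.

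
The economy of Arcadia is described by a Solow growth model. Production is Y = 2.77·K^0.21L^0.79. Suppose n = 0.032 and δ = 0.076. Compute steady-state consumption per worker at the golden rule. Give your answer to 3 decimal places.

The effective depreciation rate is n + δ = 0.032 + 0.076 = 0.108.
Maximizing c = f(k) − (n+δ)·k gives f'(k) = n+δ, i.e. 0.21·2.77·k^(0.21−1) = 0.108, so k_gold = (0.21·2.77/0.108)^(1/0.79) ≈ 8.4268.
y_gold = 2.77·8.4268^0.21 ≈ 4.3338.
c_gold = y_gold − (n+δ)·k_gold = 4.3338 − 0.108·8.4268 ≈ 3.4237.

c_gold ≈ 3.424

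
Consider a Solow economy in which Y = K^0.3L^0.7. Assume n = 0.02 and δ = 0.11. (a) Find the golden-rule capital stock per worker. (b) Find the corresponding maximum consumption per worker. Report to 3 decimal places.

n + δ = 0.02 + 0.11 = 0.13.
Maximizing c = f(k) − (n+δ)·k gives f'(k) = n+δ, i.e. 0.3·k^(0.3−1) = 0.13, so k_gold = (0.3/0.13)^(1/0.7) ≈ 3.3024.
y_gold = 3.3024^0.3 ≈ 1.4310; c_gold = y_gold − 0.13·k_gold ≈ 1.0017.

(a) k_gold ≈ 3.302; (b) c_gold ≈ 1.002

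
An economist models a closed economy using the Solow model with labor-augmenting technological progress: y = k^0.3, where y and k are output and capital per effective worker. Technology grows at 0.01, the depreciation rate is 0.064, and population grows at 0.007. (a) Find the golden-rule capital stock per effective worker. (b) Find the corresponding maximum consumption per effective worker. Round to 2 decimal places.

Break-even investment rate: n + g + δ = 0.007 + 0.01 + 0.064 = 0.081.
At the golden rule the marginal product of capital equals n+g+δ: 0.3·k^(0.3−1) = 0.081. Solving, k_gold = (0.3/0.081)^(1/0.7) ≈ 6.4914.
y_gold = 6.4914^0.3 ≈ 1.7527; c_gold = y_gold − 0.081·k_gold ≈ 1.2269.

(a) k_gold ≈ 6.49; (b) c_gold ≈ 1.23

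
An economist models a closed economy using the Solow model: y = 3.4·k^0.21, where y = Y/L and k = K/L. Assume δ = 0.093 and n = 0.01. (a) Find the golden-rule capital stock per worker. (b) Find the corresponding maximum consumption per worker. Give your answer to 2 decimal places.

(a) k_gold ≈ 11.60; (b) c_gold ≈ 4.49

The effective depreciation rate is n + δ = 0.01 + 0.093 = 0.103.
At the golden rule the marginal product of capital equals n+δ: 0.21·3.4·k^(0.21−1) = 0.103. Solving, k_gold = (0.21·3.4/0.103)^(1/0.79) ≈ 11.5979.
y_gold = 3.4·11.5979^0.21 ≈ 5.6885; c_gold = y_gold − 0.103·k_gold ≈ 4.4939.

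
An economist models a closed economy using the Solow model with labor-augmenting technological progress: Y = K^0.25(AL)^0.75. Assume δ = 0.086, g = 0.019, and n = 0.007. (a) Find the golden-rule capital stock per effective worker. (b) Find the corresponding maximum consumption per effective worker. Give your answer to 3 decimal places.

n + g + δ = 0.007 + 0.019 + 0.086 = 0.112.
At the golden rule the marginal product of capital equals n+g+δ: 0.25·k^(0.25−1) = 0.112. Solving, k_gold = (0.25/0.112)^(1/0.75) ≈ 2.9172.
y_gold = 2.9172^0.25 ≈ 1.3069; c_gold = y_gold − 0.112·k_gold ≈ 0.9802.

(a) k_gold ≈ 2.917; (b) c_gold ≈ 0.980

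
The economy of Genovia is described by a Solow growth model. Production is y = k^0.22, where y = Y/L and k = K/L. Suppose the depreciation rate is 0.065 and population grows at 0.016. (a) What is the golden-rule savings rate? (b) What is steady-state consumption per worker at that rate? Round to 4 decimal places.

Break-even investment rate: n + δ = 0.016 + 0.065 = 0.081.
For Cobb-Douglas, s_gold equals capital's share: s_gold = 0.22.
At the golden rule the marginal product of capital equals n+δ: 0.22·k^(0.22−1) = 0.081. Solving, k_gold = (0.22/0.081)^(1/0.78) ≈ 3.6002.
y_gold = 3.6002^0.22 ≈ 1.3255; c_gold = (1−0.22)·y_gold ≈ 1.0339.

(a) s_gold = 0.2200; (b) c_gold ≈ 1.0339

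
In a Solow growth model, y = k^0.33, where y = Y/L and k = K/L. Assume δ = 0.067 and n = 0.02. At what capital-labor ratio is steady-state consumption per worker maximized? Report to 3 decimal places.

k_gold ≈ 7.314

Capital per worker breaks even when investment replaces (n + δ)·k; here n + δ = 0.087.
At the golden rule the marginal product of capital equals n+δ: 0.33·k^(0.33−1) = 0.087. Solving, k_gold = (0.33/0.087)^(1/0.67) ≈ 7.3143.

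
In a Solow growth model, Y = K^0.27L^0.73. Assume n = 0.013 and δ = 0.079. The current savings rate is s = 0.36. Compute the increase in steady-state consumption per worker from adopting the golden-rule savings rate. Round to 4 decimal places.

Δc ≈ 0.0270

Capital per worker breaks even when investment replaces (n + δ)·k; here n + δ = 0.092.
Current steady state (s = 0.36): k* = (0.36/0.092)^(1/0.73) ≈ 6.4813, y* = 6.4813^0.27 ≈ 1.6563, c* = (1−0.36)·1.6563 ≈ 1.0601.
Golden rule sets MPK = n+δ: 0.27·k^(0.27−1) = 0.092, so k_gold = (0.27/0.092)^(1/0.73) ≈ 4.3703.
y_gold = 4.3703^0.27 ≈ 1.4892, c_gold = y_gold − 0.092·k_gold ≈ 1.0871.
Gain: Δc = 1.0871 − 1.0601 ≈ 0.0270.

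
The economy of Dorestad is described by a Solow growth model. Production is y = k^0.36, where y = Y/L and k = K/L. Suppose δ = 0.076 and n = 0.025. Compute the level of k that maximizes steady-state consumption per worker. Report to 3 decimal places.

Capital per worker breaks even when investment replaces (n + δ)·k; here n + δ = 0.101.
Setting f'(k) = n+δ gives 0.36·k^(0.36−1) = 0.101, hence k_gold = (0.36/0.101)^(1/0.64) ≈ 7.2857.

k_gold ≈ 7.286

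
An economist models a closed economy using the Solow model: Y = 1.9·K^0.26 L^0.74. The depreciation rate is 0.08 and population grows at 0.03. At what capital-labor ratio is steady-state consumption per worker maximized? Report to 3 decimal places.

k_gold ≈ 7.613

Capital per worker breaks even when investment replaces (n + δ)·k; here n + δ = 0.11.
Maximizing c = f(k) − (n+δ)·k gives f'(k) = n+δ, i.e. 0.26·1.9·k^(0.26−1) = 0.11, so k_gold = (0.26·1.9/0.11)^(1/0.74) ≈ 7.6126.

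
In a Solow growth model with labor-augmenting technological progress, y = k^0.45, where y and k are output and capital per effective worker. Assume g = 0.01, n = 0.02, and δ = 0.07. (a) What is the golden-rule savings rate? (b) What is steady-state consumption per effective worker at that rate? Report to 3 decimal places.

(a) s_gold = 0.450; (b) c_gold ≈ 1.883

Capital per effective worker breaks even when investment replaces (n + g + δ)·k; here n + g + δ = 0.1.
For Cobb-Douglas, s_gold equals capital's share: s_gold = 0.45.
At the golden rule the marginal product of capital equals n+g+δ: 0.45·k^(0.45−1) = 0.1. Solving, k_gold = (0.45/0.1)^(1/0.55) ≈ 15.4049.
y_gold = 15.4049^0.45 ≈ 3.4233; c_gold = (1−0.45)·y_gold ≈ 1.8828.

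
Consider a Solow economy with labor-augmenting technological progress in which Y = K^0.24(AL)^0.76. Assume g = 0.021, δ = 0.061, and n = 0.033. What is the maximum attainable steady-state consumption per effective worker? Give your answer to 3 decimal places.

c_gold ≈ 0.959

The effective depreciation rate is n + g + δ = 0.033 + 0.021 + 0.061 = 0.115.
Golden rule sets MPK = n+g+δ: 0.24·k^(0.24−1) = 0.115, so k_gold = (0.24/0.115)^(1/0.76) ≈ 2.6328.
y_gold = 2.6328^0.24 ≈ 1.2615.
c_gold = y_gold − (n+g+δ)·k_gold = 1.2615 − 0.115·2.6328 ≈ 0.9588.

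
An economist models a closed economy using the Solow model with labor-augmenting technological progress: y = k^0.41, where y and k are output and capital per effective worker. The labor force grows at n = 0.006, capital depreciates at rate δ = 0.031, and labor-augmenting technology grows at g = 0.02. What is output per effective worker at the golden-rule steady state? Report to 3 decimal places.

Break-even investment rate: n + g + δ = 0.006 + 0.02 + 0.031 = 0.057.
At the golden rule the marginal product of capital equals n+g+δ: 0.41·k^(0.41−1) = 0.057. Solving, k_gold = (0.41/0.057)^(1/0.59) ≈ 28.3392.
Output: y_gold = k_gold^0.41 = 28.3392^0.41 ≈ 3.9398.

y_gold ≈ 3.940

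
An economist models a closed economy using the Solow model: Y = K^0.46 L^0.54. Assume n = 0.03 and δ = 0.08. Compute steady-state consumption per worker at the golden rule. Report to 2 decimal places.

c_gold ≈ 1.83

The effective depreciation rate is n + δ = 0.03 + 0.08 = 0.11.
Golden rule sets MPK = n+δ: 0.46·k^(0.46−1) = 0.11, so k_gold = (0.46/0.11)^(1/0.54) ≈ 14.1474.
y_gold = 14.1474^0.46 ≈ 3.3831.
c_gold = y_gold − (n+δ)·k_gold = 3.3831 − 0.11·14.1474 ≈ 1.8269.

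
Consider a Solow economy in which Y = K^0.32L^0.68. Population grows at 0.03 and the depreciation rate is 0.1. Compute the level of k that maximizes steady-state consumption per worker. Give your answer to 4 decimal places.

k_gold ≈ 3.7610

n + δ = 0.03 + 0.1 = 0.13.
Maximizing c = f(k) − (n+δ)·k gives f'(k) = n+δ, i.e. 0.32·k^(0.32−1) = 0.13, so k_gold = (0.32/0.13)^(1/0.68) ≈ 3.7610.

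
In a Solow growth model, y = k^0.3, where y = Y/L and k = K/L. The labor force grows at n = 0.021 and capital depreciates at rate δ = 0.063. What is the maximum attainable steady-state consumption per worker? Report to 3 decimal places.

c_gold ≈ 1.208

Break-even investment rate: n + δ = 0.021 + 0.063 = 0.084.
Golden rule sets MPK = n+δ: 0.3·k^(0.3−1) = 0.084, so k_gold = (0.3/0.084)^(1/0.7) ≈ 6.1627.
y_gold = 6.1627^0.3 ≈ 1.7256.
c_gold = y_gold − (n+δ)·k_gold = 1.7256 − 0.084·6.1627 ≈ 1.2079.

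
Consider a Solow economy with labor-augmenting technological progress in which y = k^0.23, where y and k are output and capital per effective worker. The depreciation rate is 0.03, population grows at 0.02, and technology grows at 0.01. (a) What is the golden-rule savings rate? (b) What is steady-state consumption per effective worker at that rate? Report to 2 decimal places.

(a) s_gold = 0.23; (b) c_gold ≈ 1.15

n + g + δ = 0.02 + 0.01 + 0.03 = 0.06.
For Cobb-Douglas, s_gold equals capital's share: s_gold = 0.23.
Golden rule sets MPK = n+g+δ: 0.23·k^(0.23−1) = 0.06, so k_gold = (0.23/0.06)^(1/0.77) ≈ 5.7265.
y_gold = 5.7265^0.23 ≈ 1.4939; c_gold = (1−0.23)·y_gold ≈ 1.1503.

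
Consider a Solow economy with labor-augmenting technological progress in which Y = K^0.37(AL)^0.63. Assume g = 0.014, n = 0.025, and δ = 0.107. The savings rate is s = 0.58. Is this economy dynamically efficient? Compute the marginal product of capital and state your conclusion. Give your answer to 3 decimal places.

dynamically inefficient; MPK ≈ 0.093

n + g + δ = 0.025 + 0.014 + 0.107 = 0.146.
Steady-state k*: s·k^0.37 = 0.146·k gives k* = (0.58/0.146)^(1/0.63) ≈ 8.9313.
MPK = 0.37·8.9313^(-0.63) ≈ 0.0931.
MPK < n+g+δ = 0.146, so the economy is dynamically inefficient (over-saving).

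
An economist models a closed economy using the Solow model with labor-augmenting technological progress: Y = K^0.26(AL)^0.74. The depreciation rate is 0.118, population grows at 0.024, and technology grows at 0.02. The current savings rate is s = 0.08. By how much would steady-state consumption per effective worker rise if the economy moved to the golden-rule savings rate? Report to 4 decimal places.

Δc ≈ 0.1558

Capital per effective worker breaks even when investment replaces (n + g + δ)·k; here n + g + δ = 0.162.
Current steady state (s = 0.08): k* = (0.08/0.162)^(1/0.74) ≈ 0.3854, y* = 0.3854^0.26 ≈ 0.7804, c* = (1−0.08)·0.7804 ≈ 0.7180.
At the golden rule the marginal product of capital equals n+g+δ: 0.26·k^(0.26−1) = 0.162. Solving, k_gold = (0.26/0.162)^(1/0.74) ≈ 1.8952.
y_gold = 1.8952^0.26 ≈ 1.1808, c_gold = y_gold − 0.162·k_gold ≈ 0.8738.
Gain: Δc = 0.8738 − 0.7180 ≈ 0.1558.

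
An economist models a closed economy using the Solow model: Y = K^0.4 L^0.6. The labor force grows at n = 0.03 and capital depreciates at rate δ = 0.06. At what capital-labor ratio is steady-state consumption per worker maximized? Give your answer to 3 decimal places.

The effective depreciation rate is n + δ = 0.03 + 0.06 = 0.09.
At the golden rule the marginal product of capital equals n+δ: 0.4·k^(0.4−1) = 0.09. Solving, k_gold = (0.4/0.09)^(1/0.6) ≈ 12.0142.

k_gold ≈ 12.014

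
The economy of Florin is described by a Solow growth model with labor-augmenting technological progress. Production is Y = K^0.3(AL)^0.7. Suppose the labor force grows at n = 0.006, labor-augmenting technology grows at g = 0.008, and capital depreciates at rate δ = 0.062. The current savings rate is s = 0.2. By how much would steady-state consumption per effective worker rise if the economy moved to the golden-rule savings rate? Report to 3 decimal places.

Capital per effective worker breaks even when investment replaces (n + g + δ)·k; here n + g + δ = 0.076.
Current steady state (s = 0.2): k* = (0.2/0.076)^(1/0.7) ≈ 3.9839, y* = 3.9839^0.3 ≈ 1.5139, c* = (1−0.2)·1.5139 ≈ 1.2111.
Maximizing c = f(k) − (n+g+δ)·k gives f'(k) = n+g+δ, i.e. 0.3·k^(0.3−1) = 0.076, so k_gold = (0.3/0.076)^(1/0.7) ≈ 7.1100.
y_gold = 7.1100^0.3 ≈ 1.8012, c_gold = y_gold − 0.076·k_gold ≈ 1.2608.
Gain: Δc = 1.2608 − 1.2111 ≈ 0.0497.

Δc ≈ 0.050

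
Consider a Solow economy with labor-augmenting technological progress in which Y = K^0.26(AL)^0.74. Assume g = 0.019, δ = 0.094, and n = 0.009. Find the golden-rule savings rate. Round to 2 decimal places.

s_gold = 0.26

The effective depreciation rate is n + g + δ = 0.009 + 0.019 + 0.094 = 0.122.
At the golden rule MPK = n+g+δ, and in any Cobb-Douglas steady state s = (n+g+δ)·k/y = MPK·k/y = capital's share 0.26.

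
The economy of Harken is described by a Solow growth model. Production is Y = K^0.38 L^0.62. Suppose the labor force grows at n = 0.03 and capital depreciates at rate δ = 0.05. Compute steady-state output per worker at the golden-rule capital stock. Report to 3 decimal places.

y_gold ≈ 2.599

Capital per worker breaks even when investment replaces (n + δ)·k; here n + δ = 0.08.
Setting f'(k) = n+δ gives 0.38·k^(0.38−1) = 0.08, hence k_gold = (0.38/0.08)^(1/0.62) ≈ 12.3436.
Output: y_gold = k_gold^0.38 = 12.3436^0.38 ≈ 2.5986.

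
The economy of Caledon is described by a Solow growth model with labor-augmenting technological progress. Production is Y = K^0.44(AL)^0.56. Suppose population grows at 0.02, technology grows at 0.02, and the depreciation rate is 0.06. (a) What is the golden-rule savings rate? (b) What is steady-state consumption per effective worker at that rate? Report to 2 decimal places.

n + g + δ = 0.02 + 0.02 + 0.06 = 0.1.
For Cobb-Douglas, s_gold equals capital's share: s_gold = 0.44.
At the golden rule the marginal product of capital equals n+g+δ: 0.44·k^(0.44−1) = 0.1. Solving, k_gold = (0.44/0.1)^(1/0.56) ≈ 14.0936.
y_gold = 14.0936^0.44 ≈ 3.2031; c_gold = (1−0.44)·y_gold ≈ 1.7937.

(a) s_gold = 0.44; (b) c_gold ≈ 1.79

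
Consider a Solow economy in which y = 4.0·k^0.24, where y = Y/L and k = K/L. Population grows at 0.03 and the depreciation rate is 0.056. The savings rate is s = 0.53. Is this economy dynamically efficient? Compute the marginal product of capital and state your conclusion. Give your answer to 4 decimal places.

Break-even investment rate: n + δ = 0.03 + 0.056 = 0.086.
Steady-state k*: s·A·k^0.24 = 0.086·k gives k* = (0.53·4.0/0.086)^(1/0.76) ≈ 67.8211.
MPK = 0.24·4.0·67.8211^(-0.76) ≈ 0.0389.
MPK < n+δ = 0.086, so the economy is dynamically inefficient (over-saving).

dynamically inefficient; MPK ≈ 0.0389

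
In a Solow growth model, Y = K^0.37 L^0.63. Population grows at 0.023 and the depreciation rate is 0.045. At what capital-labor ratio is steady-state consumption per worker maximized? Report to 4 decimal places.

Break-even investment rate: n + δ = 0.023 + 0.045 = 0.068.
At the golden rule the marginal product of capital equals n+δ: 0.37·k^(0.37−1) = 0.068. Solving, k_gold = (0.37/0.068)^(1/0.63) ≈ 14.7152.

k_gold ≈ 14.7152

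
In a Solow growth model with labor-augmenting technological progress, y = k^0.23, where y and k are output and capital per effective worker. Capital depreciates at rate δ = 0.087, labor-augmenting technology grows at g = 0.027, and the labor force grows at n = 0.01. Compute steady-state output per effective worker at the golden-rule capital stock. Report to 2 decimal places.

y_gold ≈ 1.20

The effective depreciation rate is n + g + δ = 0.01 + 0.027 + 0.087 = 0.124.
Golden rule sets MPK = n+g+δ: 0.23·k^(0.23−1) = 0.124, so k_gold = (0.23/0.124)^(1/0.77) ≈ 2.2307.
Output: y_gold = k_gold^0.23 = 2.2307^0.23 ≈ 1.2027.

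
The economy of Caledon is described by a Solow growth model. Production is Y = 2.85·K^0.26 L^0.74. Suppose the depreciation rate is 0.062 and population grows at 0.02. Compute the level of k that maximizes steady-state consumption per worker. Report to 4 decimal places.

k_gold ≈ 19.5838

Capital per worker breaks even when investment replaces (n + δ)·k; here n + δ = 0.082.
At the golden rule the marginal product of capital equals n+δ: 0.26·2.85·k^(0.26−1) = 0.082. Solving, k_gold = (0.26·2.85/0.082)^(1/0.74) ≈ 19.5838.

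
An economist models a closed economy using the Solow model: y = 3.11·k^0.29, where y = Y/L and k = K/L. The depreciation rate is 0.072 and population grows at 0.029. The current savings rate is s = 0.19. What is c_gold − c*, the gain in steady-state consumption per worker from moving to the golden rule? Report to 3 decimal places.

Capital per worker breaks even when investment replaces (n + δ)·k; here n + δ = 0.101.
Current steady state (s = 0.19): k* = (0.19·3.11/0.101)^(1/0.71) ≈ 12.0380, y* = 3.11·12.0380^0.29 ≈ 6.3991, c* = (1−0.19)·6.3991 ≈ 5.1833.
Setting f'(k) = n+δ gives 0.29·3.11·k^(0.29−1) = 0.101, hence k_gold = (0.29·3.11/0.101)^(1/0.71) ≈ 21.8377.
y_gold = 3.11·21.8377^0.29 ≈ 7.6055, c_gold = y_gold − 0.101·k_gold ≈ 5.3999.
Gain: Δc = 5.3999 − 5.1833 ≈ 0.2166.

Δc ≈ 0.217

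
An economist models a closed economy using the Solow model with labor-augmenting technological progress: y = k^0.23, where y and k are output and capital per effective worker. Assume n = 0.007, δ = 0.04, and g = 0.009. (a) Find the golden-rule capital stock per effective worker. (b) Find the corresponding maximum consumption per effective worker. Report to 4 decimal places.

(a) k_gold ≈ 6.2633; (b) c_gold ≈ 1.1742

Capital per effective worker breaks even when investment replaces (n + g + δ)·k; here n + g + δ = 0.056.
Golden rule sets MPK = n+g+δ: 0.23·k^(0.23−1) = 0.056, so k_gold = (0.23/0.056)^(1/0.77) ≈ 6.2633.
y_gold = 6.2633^0.23 ≈ 1.5250; c_gold = y_gold − 0.056·k_gold ≈ 1.1742.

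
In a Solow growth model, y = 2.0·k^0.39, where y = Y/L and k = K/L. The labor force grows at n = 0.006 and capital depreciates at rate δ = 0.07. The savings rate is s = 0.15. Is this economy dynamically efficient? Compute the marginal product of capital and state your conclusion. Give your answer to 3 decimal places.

dynamically efficient; MPK ≈ 0.198

Capital per worker breaks even when investment replaces (n + δ)·k; here n + δ = 0.076.
Steady-state k*: s·A·k^0.39 = 0.076·k gives k* = (0.15·2.0/0.076)^(1/0.61) ≈ 9.4963.
MPK = 0.39·2.0·9.4963^(-0.61) ≈ 0.1976.
MPK > n+δ = 0.076, so the economy is dynamically efficient (under-saving).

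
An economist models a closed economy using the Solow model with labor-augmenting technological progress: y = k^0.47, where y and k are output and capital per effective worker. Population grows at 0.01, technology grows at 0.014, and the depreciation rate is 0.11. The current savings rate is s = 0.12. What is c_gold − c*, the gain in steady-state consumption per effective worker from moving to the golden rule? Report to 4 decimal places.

Capital per effective worker breaks even when investment replaces (n + g + δ)·k; here n + g + δ = 0.134.
Current steady state (s = 0.12): k* = (0.12/0.134)^(1/0.53) ≈ 0.8120, y* = 0.8120^0.47 ≈ 0.9068, c* = (1−0.12)·0.9068 ≈ 0.7980.
At the golden rule the marginal product of capital equals n+g+δ: 0.47·k^(0.47−1) = 0.134. Solving, k_gold = (0.47/0.134)^(1/0.53) ≈ 10.6731.
y_gold = 10.6731^0.47 ≈ 3.0430, c_gold = y_gold − 0.134·k_gold ≈ 1.6128.
Gain: Δc = 1.6128 − 0.7980 ≈ 0.8148.

Δc ≈ 0.8148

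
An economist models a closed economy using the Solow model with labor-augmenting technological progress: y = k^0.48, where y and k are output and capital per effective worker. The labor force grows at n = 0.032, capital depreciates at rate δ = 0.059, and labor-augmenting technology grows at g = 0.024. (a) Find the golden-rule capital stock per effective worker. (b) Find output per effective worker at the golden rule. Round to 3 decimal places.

(a) k_gold ≈ 15.608; (b) y_gold ≈ 3.739

Capital per effective worker breaks even when investment replaces (n + g + δ)·k; here n + g + δ = 0.115.
At the golden rule the marginal product of capital equals n+g+δ: 0.48·k^(0.48−1) = 0.115. Solving, k_gold = (0.48/0.115)^(1/0.52) ≈ 15.6082.
y_gold = 15.6082^0.48 ≈ 3.7395.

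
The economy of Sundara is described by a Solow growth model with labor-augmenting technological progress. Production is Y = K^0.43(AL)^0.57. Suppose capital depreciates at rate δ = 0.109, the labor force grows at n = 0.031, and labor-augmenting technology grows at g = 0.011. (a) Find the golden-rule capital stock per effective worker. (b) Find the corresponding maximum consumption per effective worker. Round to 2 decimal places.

Break-even investment rate: n + g + δ = 0.031 + 0.011 + 0.109 = 0.151.
At the golden rule the marginal product of capital equals n+g+δ: 0.43·k^(0.43−1) = 0.151. Solving, k_gold = (0.43/0.151)^(1/0.57) ≈ 6.2712.
y_gold = 6.2712^0.43 ≈ 2.2022; c_gold = y_gold − 0.151·k_gold ≈ 1.2553.

(a) k_gold ≈ 6.27; (b) c_gold ≈ 1.26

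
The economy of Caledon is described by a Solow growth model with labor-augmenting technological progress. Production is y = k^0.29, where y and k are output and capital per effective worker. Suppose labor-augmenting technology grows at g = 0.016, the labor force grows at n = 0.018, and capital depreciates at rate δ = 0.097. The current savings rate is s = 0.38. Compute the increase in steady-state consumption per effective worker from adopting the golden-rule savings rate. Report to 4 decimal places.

Δc ≈ 0.0244

The effective depreciation rate is n + g + δ = 0.018 + 0.016 + 0.097 = 0.131.
Current steady state (s = 0.38): k* = (0.38/0.131)^(1/0.71) ≈ 4.4815, y* = 4.4815^0.29 ≈ 1.5449, c* = (1−0.38)·1.5449 ≈ 0.9579.
Golden rule sets MPK = n+g+δ: 0.29·k^(0.29−1) = 0.131, so k_gold = (0.29/0.131)^(1/0.71) ≈ 3.0626.
y_gold = 3.0626^0.29 ≈ 1.3835, c_gold = y_gold − 0.131·k_gold ≈ 0.9823.
Gain: Δc = 0.9823 − 0.9579 ≈ 0.0244.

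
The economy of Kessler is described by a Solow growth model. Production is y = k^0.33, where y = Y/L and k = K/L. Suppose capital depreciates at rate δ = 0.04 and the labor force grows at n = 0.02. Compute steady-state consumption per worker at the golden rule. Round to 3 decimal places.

The effective depreciation rate is n + δ = 0.02 + 0.04 = 0.06.
Golden rule sets MPK = n+δ: 0.33·k^(0.33−1) = 0.06, so k_gold = (0.33/0.06)^(1/0.67) ≈ 12.7356.
y_gold = 12.7356^0.33 ≈ 2.3156.
c_gold = y_gold − (n+δ)·k_gold = 2.3156 − 0.06·12.7356 ≈ 1.5514.

c_gold ≈ 1.551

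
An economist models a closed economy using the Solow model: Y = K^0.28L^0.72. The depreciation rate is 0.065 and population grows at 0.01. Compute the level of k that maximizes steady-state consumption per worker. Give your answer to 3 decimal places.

The effective depreciation rate is n + δ = 0.01 + 0.065 = 0.075.
Golden rule sets MPK = n+δ: 0.28·k^(0.28−1) = 0.075, so k_gold = (0.28/0.075)^(1/0.72) ≈ 6.2313.

k_gold ≈ 6.231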